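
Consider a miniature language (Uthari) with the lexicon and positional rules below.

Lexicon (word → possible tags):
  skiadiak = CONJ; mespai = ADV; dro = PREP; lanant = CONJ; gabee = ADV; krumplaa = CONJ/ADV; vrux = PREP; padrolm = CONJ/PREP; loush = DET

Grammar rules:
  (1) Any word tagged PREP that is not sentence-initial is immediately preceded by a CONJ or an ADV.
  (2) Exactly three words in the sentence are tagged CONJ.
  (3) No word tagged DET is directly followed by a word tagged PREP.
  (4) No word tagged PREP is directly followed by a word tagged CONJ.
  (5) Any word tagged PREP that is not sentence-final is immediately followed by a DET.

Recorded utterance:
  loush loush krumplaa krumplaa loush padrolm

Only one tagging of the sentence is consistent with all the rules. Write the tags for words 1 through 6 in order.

Candidates per position — 1:loush {DET}; 2:loush {DET}; 3:krumplaa {CONJ,ADV}; 4:krumplaa {CONJ,ADV}; 5:loush {DET}; 6:padrolm {CONJ,PREP}.
At position 3, choosing ADV makes rule 2 impossible to satisfy; hence CONJ.
At position 4, choosing ADV makes rule 2 impossible to satisfy; hence CONJ.
At position 6, choosing PREP makes rule 1 impossible to satisfy; hence CONJ.
The only consistent sequence is: DET DET CONJ CONJ DET CONJ.
Rule-by-rule: rule 1 ok; rule 2 ok; rule 3 ok; rule 4 ok; rule 5 ok.

DET DET CONJ CONJ DET CONJ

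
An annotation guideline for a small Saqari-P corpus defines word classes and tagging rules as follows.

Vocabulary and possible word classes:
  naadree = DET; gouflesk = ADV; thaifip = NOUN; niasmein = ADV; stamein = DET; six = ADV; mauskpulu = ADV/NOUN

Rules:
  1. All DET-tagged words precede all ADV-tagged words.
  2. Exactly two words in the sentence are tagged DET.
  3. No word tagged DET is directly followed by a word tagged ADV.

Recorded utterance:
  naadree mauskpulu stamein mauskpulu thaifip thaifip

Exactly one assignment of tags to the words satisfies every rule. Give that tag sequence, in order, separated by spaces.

DET NOUN DET NOUN NOUN NOUN

Candidates per position — 1:naadree {DET}; 2:mauskpulu {ADV,NOUN}; 3:stamein {DET}; 4:mauskpulu {ADV,NOUN}; 5:thaifip {NOUN}; 6:thaifip {NOUN}.
Word 2 cannot be ADV — rule 1 would then fail for every completion. It is NOUN.
Word 4 cannot be ADV — rule 3 would then fail for every completion. It is NOUN.
That leaves exactly one tagging: DET NOUN DET NOUN NOUN NOUN.
Rule-by-rule: rule 1 satisfied; rule 2 satisfied; rule 3 satisfied.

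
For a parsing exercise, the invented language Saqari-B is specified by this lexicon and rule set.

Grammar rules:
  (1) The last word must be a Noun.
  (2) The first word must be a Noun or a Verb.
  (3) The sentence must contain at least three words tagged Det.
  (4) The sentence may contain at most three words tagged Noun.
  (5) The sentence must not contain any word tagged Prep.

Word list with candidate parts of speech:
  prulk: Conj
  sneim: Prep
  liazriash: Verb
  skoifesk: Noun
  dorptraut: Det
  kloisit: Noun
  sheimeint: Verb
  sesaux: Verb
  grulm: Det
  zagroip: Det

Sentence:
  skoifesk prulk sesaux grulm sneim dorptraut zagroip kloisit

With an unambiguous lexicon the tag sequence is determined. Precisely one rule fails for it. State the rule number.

5

Fixed tagging: Noun Conj Verb Det Prep Det Det Noun.
Rule check: R1 ok, R2 ok, R3 ok, R4 ok, R5 fails.
Only rule 5 fails.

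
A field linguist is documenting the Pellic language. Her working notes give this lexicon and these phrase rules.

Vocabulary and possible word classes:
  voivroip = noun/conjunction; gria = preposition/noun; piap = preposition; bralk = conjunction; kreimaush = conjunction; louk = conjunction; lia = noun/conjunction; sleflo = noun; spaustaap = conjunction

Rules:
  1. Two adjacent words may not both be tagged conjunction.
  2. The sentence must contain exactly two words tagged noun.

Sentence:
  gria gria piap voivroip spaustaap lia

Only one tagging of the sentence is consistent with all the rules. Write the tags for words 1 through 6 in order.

Candidates per position — 1:gria {preposition,noun}; 2:gria {preposition,noun}; 3:piap {preposition}; 4:voivroip {noun,conjunction}; 5:spaustaap {conjunction}; 6:lia {noun,conjunction}.
At position 4, choosing conjunction makes rule 1 impossible to satisfy; hence noun.
At position 6, choosing conjunction makes rule 1 impossible to satisfy; hence noun.
At position 1, choosing noun makes rule 2 impossible to satisfy; hence preposition.
At position 2, choosing noun makes rule 2 impossible to satisfy; hence preposition.
The only consistent sequence is: preposition preposition preposition noun conjunction noun.
Checking: rule 1 satisfied; rule 2 satisfied.

preposition preposition preposition noun conjunction noun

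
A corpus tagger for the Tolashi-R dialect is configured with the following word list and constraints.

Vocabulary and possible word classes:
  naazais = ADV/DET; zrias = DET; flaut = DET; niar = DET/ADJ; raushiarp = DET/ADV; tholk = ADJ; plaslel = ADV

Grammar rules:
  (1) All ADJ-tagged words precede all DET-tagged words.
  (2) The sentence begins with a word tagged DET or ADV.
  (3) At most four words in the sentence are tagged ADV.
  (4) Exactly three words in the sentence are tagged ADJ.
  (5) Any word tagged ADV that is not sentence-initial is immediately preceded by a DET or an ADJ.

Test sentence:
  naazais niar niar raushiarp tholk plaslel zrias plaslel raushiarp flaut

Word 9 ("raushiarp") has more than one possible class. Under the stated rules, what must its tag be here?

DET

Candidates per position — 1:naazais {ADV,DET}; 2:niar {DET,ADJ}; 3:niar {DET,ADJ}; 4:raushiarp {DET,ADV}; 5:tholk {ADJ}; 6:plaslel {ADV}; 7:zrias {DET}; 8:plaslel {ADV}; 9:raushiarp {DET,ADV}; 10:flaut {DET}.
At position 1, choosing DET makes rule 1 impossible to satisfy; hence ADV.
At position 2, choosing DET makes rule 1 impossible to satisfy; hence ADJ.
At position 3, choosing DET makes rule 1 impossible to satisfy; hence ADJ.
At position 4, choosing DET makes rule 1 impossible to satisfy; hence ADV.
At position 9, choosing ADV makes rule 3 impossible to satisfy; hence DET.
So the tagging must be: ADV ADJ ADJ ADV ADJ ADV DET ADV DET DET.
Check: rule 1 ok; rule 2 ok; rule 3 ok; rule 4 ok; rule 5 ok.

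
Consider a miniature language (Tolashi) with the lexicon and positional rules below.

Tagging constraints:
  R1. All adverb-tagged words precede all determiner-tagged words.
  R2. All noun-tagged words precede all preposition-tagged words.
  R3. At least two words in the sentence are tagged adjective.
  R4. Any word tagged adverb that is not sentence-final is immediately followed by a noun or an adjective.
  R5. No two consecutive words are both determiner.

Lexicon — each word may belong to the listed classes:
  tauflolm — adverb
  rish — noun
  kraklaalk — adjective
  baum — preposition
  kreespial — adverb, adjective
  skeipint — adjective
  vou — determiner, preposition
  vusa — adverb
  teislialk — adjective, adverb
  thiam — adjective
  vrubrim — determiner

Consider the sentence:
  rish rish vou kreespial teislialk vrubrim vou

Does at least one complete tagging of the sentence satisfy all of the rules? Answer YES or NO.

YES

Candidates per position — 1:rish {noun}; 2:rish {noun}; 3:vou {determiner,preposition}; 4:kreespial {adverb,adjective}; 5:teislialk {adjective,adverb}; 6:vrubrim {determiner}; 7:vou {determiner,preposition}.
One satisfying assignment: noun noun determiner adjective adjective determiner preposition.
Checking: rule 1 ✓; rule 2 ✓; rule 3 ✓; rule 4 ✓; rule 5 ✓.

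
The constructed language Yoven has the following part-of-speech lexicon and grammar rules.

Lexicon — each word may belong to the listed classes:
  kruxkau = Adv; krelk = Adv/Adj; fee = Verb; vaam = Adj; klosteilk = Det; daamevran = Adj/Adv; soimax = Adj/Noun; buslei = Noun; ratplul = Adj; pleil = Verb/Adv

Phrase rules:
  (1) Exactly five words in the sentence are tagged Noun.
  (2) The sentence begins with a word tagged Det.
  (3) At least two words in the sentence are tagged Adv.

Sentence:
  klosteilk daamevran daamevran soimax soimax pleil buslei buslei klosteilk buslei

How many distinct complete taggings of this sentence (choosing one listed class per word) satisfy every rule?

Candidates per position — 1:klosteilk {Det}; 2:daamevran {Adj,Adv}; 3:daamevran {Adj,Adv}; 4:soimax {Adj,Noun}; 5:soimax {Adj,Noun}; 6:pleil {Verb,Adv}; 7:buslei {Noun}; 8:buslei {Noun}; 9:klosteilk {Det}; 10:buslei {Noun}.
There are 32 candidate sequences in total.
The sequences that satisfy every rule: Det Adj Adv Noun Noun Adv Noun Noun Det Noun; Det Adv Adj Noun Noun Adv Noun Noun Det Noun; Det Adv Adv Noun Noun Verb Noun Noun Det Noun; Det Adv Adv Noun Noun Adv Noun Noun Det Noun.
Count = 4.

4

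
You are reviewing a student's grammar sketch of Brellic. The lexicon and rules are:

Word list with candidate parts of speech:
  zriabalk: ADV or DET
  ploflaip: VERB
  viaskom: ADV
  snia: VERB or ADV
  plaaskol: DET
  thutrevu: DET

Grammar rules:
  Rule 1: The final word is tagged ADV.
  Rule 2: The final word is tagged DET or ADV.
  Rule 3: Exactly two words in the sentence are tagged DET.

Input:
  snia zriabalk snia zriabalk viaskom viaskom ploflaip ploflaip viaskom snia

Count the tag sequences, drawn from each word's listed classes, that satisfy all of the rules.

4

Candidates per position — 1:snia {VERB,ADV}; 2:zriabalk {ADV,DET}; 3:snia {VERB,ADV}; 4:zriabalk {ADV,DET}; 5:viaskom {ADV}; 6:viaskom {ADV}; 7:ploflaip {VERB}; 8:ploflaip {VERB}; 9:viaskom {ADV}; 10:snia {VERB,ADV}.
There are 32 candidate sequences in total.
The sequences that satisfy every rule: VERB DET VERB DET ADV ADV VERB VERB ADV ADV; VERB DET ADV DET ADV ADV VERB VERB ADV ADV; ADV DET VERB DET ADV ADV VERB VERB ADV ADV; ADV DET ADV DET ADV ADV VERB VERB ADV ADV.
Count = 4.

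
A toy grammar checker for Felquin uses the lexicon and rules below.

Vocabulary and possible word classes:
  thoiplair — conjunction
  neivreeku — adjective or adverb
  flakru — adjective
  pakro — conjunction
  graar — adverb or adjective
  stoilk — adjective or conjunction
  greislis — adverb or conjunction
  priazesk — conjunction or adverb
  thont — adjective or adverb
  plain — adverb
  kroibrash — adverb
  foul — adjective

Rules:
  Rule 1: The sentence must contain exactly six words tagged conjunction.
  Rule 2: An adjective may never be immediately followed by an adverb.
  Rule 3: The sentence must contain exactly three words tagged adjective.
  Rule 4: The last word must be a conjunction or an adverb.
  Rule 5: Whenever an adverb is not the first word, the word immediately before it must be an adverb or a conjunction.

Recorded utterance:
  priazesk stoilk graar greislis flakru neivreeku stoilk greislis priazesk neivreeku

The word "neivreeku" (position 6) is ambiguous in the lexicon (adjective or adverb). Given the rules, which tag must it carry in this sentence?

adjective

Candidates per position — 1:priazesk {conjunction,adverb}; 2:stoilk {adjective,conjunction}; 3:graar {adverb,adjective}; 4:greislis {adverb,conjunction}; 5:flakru {adjective}; 6:neivreeku {adjective,adverb}; 7:stoilk {adjective,conjunction}; 8:greislis {adverb,conjunction}; 9:priazesk {conjunction,adverb}; 10:neivreeku {adjective,adverb}.
Position 1: adverb is ruled out by rule 1; that leaves conjunction.
Position 2: adjective is ruled out by rule 1; that leaves conjunction.
Position 4: adverb is ruled out by rule 1; that leaves conjunction.
Position 6: adverb is ruled out by rule 2; that leaves adjective.
Position 7: adjective is ruled out by rule 1; that leaves conjunction.
Position 8: adverb is ruled out by rule 1; that leaves conjunction.
Position 9: adverb is ruled out by rule 1; that leaves conjunction.
Position 10: adjective is ruled out by rule 4; that leaves adverb.
Position 3: adverb is ruled out by rule 3; that leaves adjective.
The unique satisfying tagging is: conjunction conjunction adjective conjunction adjective adjective conjunction conjunction conjunction adverb.
Verifying each rule — rule 1 holds; rule 2 holds; rule 3 holds; rule 4 holds; rule 5 holds.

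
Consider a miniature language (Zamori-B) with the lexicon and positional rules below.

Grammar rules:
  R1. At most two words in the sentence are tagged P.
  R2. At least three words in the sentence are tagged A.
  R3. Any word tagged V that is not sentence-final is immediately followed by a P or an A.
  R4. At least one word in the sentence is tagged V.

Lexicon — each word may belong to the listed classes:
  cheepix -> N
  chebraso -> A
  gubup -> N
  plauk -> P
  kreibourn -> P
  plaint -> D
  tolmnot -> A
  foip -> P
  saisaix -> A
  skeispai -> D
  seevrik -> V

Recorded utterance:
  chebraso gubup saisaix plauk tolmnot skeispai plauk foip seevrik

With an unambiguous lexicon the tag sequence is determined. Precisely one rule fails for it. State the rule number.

Fixed tagging: A N A P A D P P V.
Applying the rules: R1 fail, R2 pass, R3 pass, R4 pass.
Only rule 1 fails.

1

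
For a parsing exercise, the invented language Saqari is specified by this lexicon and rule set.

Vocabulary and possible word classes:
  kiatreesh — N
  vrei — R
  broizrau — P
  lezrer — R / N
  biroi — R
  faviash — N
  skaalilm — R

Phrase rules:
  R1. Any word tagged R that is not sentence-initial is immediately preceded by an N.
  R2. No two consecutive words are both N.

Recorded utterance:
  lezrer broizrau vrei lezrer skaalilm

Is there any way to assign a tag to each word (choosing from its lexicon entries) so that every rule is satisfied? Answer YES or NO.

Candidates per position — 1:lezrer {R,N}; 2:broizrau {P}; 3:vrei {R}; 4:lezrer {R,N}; 5:skaalilm {R}.
Rule 1 cannot be satisfied by any choice of tags from the lexicon.
So there is no consistent tagging.

NO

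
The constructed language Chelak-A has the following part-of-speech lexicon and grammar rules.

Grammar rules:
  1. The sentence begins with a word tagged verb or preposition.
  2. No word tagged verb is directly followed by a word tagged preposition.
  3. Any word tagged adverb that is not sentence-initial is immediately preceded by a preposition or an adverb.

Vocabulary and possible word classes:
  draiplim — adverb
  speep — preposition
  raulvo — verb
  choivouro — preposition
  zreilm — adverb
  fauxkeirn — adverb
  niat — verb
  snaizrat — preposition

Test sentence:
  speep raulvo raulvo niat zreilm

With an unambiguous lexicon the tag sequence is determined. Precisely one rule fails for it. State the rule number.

3

Fixed tagging: preposition verb verb verb adverb.
Checking each rule: R1 ok, R2 ok, R3 fails.
Only rule 3 fails.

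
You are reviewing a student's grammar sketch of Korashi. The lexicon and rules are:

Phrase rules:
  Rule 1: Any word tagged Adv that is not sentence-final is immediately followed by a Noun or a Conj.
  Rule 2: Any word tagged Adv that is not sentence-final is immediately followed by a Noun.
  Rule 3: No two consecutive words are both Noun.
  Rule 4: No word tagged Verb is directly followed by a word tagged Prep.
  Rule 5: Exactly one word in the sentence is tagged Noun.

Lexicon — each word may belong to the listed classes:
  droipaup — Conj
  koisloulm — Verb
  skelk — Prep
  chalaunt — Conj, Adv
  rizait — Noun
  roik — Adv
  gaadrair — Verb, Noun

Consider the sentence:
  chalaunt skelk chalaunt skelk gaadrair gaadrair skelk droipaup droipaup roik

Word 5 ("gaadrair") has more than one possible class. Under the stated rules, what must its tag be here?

Verb

Candidates per position — 1:chalaunt {Conj,Adv}; 2:skelk {Prep}; 3:chalaunt {Conj,Adv}; 4:skelk {Prep}; 5:gaadrair {Verb,Noun}; 6:gaadrair {Verb,Noun}; 7:skelk {Prep}; 8:droipaup {Conj}; 9:droipaup {Conj}; 10:roik {Adv}.
Position 1: Adv is ruled out by rule 1; that leaves Conj.
Position 3: Adv is ruled out by rule 1; that leaves Conj.
Position 6: Verb is ruled out by rule 4; that leaves Noun.
Position 5: Noun is ruled out by rule 3; that leaves Verb.
The only consistent sequence is: Conj Prep Conj Prep Verb Noun Prep Conj Conj Adv.
Rule-by-rule: rule 1 ✓; rule 2 ✓; rule 3 ✓; rule 4 ✓; rule 5 ✓.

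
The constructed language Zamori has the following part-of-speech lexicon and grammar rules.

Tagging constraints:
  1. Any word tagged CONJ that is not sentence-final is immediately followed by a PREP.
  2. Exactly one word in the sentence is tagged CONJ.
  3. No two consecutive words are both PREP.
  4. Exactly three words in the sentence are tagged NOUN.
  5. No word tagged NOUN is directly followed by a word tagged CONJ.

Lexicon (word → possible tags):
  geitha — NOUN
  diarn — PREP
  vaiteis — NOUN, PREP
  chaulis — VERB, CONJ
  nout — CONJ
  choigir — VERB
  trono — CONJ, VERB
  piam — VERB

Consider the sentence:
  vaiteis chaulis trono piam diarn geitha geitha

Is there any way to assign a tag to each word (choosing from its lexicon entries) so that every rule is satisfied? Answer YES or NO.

NO

Candidates per position — 1:vaiteis {NOUN,PREP}; 2:chaulis {VERB,CONJ}; 3:trono {CONJ,VERB}; 4:piam {VERB}; 5:diarn {PREP}; 6:geitha {NOUN}; 7:geitha {NOUN}.
Every candidate sequence violates at least one rule; no consistent tagging exists.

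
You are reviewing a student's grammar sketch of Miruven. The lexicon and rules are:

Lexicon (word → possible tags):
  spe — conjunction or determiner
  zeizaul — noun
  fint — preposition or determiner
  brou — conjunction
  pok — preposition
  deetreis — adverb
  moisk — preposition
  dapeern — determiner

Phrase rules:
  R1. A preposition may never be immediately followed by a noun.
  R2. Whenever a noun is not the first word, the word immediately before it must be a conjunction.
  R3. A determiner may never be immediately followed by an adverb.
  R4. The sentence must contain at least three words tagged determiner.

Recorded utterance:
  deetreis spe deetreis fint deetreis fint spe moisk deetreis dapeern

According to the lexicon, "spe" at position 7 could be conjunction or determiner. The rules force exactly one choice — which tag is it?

Candidates per position — 1:deetreis {adverb}; 2:spe {conjunction,determiner}; 3:deetreis {adverb}; 4:fint {preposition,determiner}; 5:deetreis {adverb}; 6:fint {preposition,determiner}; 7:spe {conjunction,determiner}; 8:moisk {preposition}; 9:deetreis {adverb}; 10:dapeern {determiner}.
Position 2: determiner is ruled out by rule 3; that leaves conjunction.
Position 4: determiner is ruled out by rule 3; that leaves preposition.
Position 6: preposition is ruled out by rule 4; that leaves determiner.
Position 7: conjunction is ruled out by rule 4; that leaves determiner.
The only consistent sequence is: adverb conjunction adverb preposition adverb determiner determiner preposition adverb determiner.
Checking: rule 1 ✓; rule 2 ✓; rule 3 ✓; rule 4 ✓.

determiner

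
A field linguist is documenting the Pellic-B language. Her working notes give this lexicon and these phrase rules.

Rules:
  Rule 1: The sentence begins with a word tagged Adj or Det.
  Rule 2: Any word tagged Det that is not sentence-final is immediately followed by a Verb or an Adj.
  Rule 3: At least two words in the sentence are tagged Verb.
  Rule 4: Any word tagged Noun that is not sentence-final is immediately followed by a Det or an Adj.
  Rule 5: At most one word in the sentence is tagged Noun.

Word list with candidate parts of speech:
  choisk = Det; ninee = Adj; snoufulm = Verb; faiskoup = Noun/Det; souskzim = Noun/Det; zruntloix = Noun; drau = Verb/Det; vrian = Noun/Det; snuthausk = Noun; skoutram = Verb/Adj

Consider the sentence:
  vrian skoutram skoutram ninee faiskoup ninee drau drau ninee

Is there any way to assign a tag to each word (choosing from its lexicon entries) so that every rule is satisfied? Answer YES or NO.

YES

Candidates per position — 1:vrian {Noun,Det}; 2:skoutram {Verb,Adj}; 3:skoutram {Verb,Adj}; 4:ninee {Adj}; 5:faiskoup {Noun,Det}; 6:ninee {Adj}; 7:drau {Verb,Det}; 8:drau {Verb,Det}; 9:ninee {Adj}.
One satisfying assignment: Det Adj Verb Adj Det Adj Verb Det Adj.
Verifying each rule — rule 1 ok; rule 2 ok; rule 3 ok; rule 4 ok; rule 5 ok.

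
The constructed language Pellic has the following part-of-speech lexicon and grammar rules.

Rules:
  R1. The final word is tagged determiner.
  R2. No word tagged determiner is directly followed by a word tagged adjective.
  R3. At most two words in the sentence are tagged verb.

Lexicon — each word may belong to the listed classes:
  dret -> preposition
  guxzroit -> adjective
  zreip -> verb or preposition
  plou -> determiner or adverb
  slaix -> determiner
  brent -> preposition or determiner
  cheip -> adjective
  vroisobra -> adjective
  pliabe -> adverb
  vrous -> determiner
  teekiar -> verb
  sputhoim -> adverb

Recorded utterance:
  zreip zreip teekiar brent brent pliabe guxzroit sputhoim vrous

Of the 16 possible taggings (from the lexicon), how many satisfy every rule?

12

Candidates per position — 1:zreip {verb,preposition}; 2:zreip {verb,preposition}; 3:teekiar {verb}; 4:brent {preposition,determiner}; 5:brent {preposition,determiner}; 6:pliabe {adverb}; 7:guxzroit {adjective}; 8:sputhoim {adverb}; 9:vrous {determiner}.
There are 16 candidate sequences in total.
Checking each against the rules leaves 12 sequences.
Count = 12.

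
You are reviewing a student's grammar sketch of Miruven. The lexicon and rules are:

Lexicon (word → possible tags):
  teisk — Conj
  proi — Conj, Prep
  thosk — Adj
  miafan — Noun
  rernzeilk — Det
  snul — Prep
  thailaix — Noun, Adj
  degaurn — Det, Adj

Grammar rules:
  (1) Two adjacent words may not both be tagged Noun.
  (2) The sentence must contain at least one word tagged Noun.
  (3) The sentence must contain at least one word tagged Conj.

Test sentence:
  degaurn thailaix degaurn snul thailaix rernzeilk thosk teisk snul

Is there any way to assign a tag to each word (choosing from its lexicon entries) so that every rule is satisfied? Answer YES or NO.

Candidates per position — 1:degaurn {Det,Adj}; 2:thailaix {Noun,Adj}; 3:degaurn {Det,Adj}; 4:snul {Prep}; 5:thailaix {Noun,Adj}; 6:rernzeilk {Det}; 7:thosk {Adj}; 8:teisk {Conj}; 9:snul {Prep}.
One satisfying assignment: Adj Noun Adj Prep Adj Det Adj Conj Prep.
Checking: rule 1 holds; rule 2 holds; rule 3 holds.

YES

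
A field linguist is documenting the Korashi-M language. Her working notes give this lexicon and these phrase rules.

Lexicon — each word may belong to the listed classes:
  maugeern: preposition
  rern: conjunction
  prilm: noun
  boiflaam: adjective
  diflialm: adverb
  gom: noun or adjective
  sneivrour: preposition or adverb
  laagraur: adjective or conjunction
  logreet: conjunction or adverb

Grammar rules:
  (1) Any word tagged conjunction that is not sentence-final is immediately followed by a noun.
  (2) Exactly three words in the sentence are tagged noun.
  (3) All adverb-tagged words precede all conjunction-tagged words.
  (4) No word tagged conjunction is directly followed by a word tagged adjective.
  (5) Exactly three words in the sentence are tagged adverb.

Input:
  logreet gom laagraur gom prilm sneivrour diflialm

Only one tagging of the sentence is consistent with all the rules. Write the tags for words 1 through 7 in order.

Candidates per position — 1:logreet {conjunction,adverb}; 2:gom {noun,adjective}; 3:laagraur {adjective,conjunction}; 4:gom {noun,adjective}; 5:prilm {noun}; 6:sneivrour {preposition,adverb}; 7:diflialm {adverb}.
Word 1 cannot be conjunction — rule 3 would then fail for every completion. It is adverb.
Word 2 cannot be adjective — rule 2 would then fail for every completion. It is noun.
Word 3 cannot be conjunction — rule 3 would then fail for every completion. It is adjective.
Word 4 cannot be adjective — rule 2 would then fail for every completion. It is noun.
Word 6 cannot be preposition — rule 5 would then fail for every completion. It is adverb.
The unique satisfying tagging is: adverb noun adjective noun noun adverb adverb.
Checking: rule 1 ok; rule 2 ok; rule 3 ok; rule 4 ok; rule 5 ok.

adverb noun adjective noun noun adverb adverb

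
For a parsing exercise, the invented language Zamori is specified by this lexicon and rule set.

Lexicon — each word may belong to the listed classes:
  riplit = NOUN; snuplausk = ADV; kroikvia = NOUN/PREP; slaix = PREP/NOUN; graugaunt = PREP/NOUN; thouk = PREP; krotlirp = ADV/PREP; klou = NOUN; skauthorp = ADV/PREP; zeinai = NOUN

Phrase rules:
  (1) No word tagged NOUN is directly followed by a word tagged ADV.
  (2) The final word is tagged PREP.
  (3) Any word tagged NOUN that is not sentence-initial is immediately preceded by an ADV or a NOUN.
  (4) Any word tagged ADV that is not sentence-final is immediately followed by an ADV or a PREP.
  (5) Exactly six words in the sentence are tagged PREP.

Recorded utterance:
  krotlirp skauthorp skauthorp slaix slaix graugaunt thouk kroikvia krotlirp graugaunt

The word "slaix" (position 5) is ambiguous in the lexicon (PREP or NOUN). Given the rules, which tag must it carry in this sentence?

Candidates per position — 1:krotlirp {ADV,PREP}; 2:skauthorp {ADV,PREP}; 3:skauthorp {ADV,PREP}; 4:slaix {PREP,NOUN}; 5:slaix {PREP,NOUN}; 6:graugaunt {PREP,NOUN}; 7:thouk {PREP}; 8:kroikvia {NOUN,PREP}; 9:krotlirp {ADV,PREP}; 10:graugaunt {PREP,NOUN}.
Position 8: NOUN is ruled out by rule 3; that leaves PREP.
Position 10: NOUN is ruled out by rule 2; that leaves PREP.
Position 5: the remaining choice is settled jointly with positions 1, 2, 3, 4, 6, 9 — only PREP at position 5 is part of a tagging that satisfies every rule.
So the tagging must be: ADV ADV ADV PREP PREP PREP PREP PREP ADV PREP.
Checking: rule 1 satisfied; rule 2 satisfied; rule 3 satisfied; rule 4 satisfied; rule 5 satisfied.

PREP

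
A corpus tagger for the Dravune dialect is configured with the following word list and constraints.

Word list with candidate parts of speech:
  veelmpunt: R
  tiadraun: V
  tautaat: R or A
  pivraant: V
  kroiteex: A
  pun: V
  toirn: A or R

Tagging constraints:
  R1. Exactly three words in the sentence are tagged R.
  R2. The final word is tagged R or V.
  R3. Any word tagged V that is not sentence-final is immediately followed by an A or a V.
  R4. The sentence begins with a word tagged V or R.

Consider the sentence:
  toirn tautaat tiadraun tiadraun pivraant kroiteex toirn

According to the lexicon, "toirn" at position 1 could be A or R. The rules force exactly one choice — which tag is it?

Candidates per position — 1:toirn {A,R}; 2:tautaat {R,A}; 3:tiadraun {V}; 4:tiadraun {V}; 5:pivraant {V}; 6:kroiteex {A}; 7:toirn {A,R}.
Word 1 cannot be A — rule 1 would then fail for every completion. It is R.
Word 2 cannot be A — rule 1 would then fail for every completion. It is R.
Word 7 cannot be A — rule 1 would then fail for every completion. It is R.
That leaves exactly one tagging: R R V V V A R.
Rule-by-rule: rule 1 satisfied; rule 2 satisfied; rule 3 satisfied; rule 4 satisfied.

R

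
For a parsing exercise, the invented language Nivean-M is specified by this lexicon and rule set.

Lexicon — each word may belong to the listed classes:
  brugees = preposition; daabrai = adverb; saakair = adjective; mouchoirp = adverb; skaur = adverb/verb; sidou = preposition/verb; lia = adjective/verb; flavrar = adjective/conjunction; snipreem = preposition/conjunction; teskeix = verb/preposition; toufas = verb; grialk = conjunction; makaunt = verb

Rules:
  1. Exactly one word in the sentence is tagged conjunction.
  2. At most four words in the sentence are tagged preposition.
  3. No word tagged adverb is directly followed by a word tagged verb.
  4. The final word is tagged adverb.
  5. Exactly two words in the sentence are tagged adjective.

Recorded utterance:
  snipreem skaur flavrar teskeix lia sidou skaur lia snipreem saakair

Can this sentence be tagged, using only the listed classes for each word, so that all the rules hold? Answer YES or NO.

NO

Candidates per position — 1:snipreem {preposition,conjunction}; 2:skaur {adverb,verb}; 3:flavrar {adjective,conjunction}; 4:teskeix {verb,preposition}; 5:lia {adjective,verb}; 6:sidou {preposition,verb}; 7:skaur {adverb,verb}; 8:lia {adjective,verb}; 9:snipreem {preposition,conjunction}; 10:saakair {adjective}.
Rule 4 cannot be satisfied by any choice of tags from the lexicon.
So there is no consistent tagging.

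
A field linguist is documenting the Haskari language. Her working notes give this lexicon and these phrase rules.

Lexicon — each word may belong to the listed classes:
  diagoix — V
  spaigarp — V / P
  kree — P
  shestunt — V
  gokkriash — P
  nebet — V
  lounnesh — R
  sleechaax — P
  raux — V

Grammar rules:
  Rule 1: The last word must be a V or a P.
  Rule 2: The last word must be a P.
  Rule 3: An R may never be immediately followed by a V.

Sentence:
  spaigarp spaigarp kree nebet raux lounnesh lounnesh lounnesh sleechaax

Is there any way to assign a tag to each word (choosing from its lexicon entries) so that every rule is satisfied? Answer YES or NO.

YES

Candidates per position — 1:spaigarp {V,P}; 2:spaigarp {V,P}; 3:kree {P}; 4:nebet {V}; 5:raux {V}; 6:lounnesh {R}; 7:lounnesh {R}; 8:lounnesh {R}; 9:sleechaax {P}.
One satisfying assignment: P V P V V R R R P.
Checking: rule 1 satisfied; rule 2 satisfied; rule 3 satisfied.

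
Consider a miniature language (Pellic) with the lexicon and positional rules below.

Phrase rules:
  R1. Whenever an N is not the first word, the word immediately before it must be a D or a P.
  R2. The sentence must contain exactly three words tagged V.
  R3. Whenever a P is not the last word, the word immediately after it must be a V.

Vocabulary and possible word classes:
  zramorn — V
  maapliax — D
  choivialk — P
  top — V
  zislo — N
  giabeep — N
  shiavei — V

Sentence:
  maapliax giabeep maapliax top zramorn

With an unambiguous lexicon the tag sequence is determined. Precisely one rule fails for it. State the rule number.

2

Fixed tagging: D N D V V.
Checking each rule: R1 ✓, R2 ✗, R3 ✓.
Only rule 2 fails.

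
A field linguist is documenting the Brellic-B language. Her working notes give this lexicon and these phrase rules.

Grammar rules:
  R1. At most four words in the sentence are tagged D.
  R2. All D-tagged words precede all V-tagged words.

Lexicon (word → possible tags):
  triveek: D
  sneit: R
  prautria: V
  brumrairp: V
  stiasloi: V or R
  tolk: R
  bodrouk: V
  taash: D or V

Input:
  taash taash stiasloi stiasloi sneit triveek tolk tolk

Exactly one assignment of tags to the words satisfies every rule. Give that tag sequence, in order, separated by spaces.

Candidates per position — 1:taash {D,V}; 2:taash {D,V}; 3:stiasloi {V,R}; 4:stiasloi {V,R}; 5:sneit {R}; 6:triveek {D}; 7:tolk {R}; 8:tolk {R}.
Word 1 cannot be V — rule 2 would then fail for every completion. It is D.
Word 2 cannot be V — rule 2 would then fail for every completion. It is D.
Word 3 cannot be V — rule 2 would then fail for every completion. It is R.
Word 4 cannot be V — rule 2 would then fail for every completion. It is R.
The only consistent sequence is: D D R R R D R R.
Check: rule 1 holds; rule 2 holds.

D D R R R D R R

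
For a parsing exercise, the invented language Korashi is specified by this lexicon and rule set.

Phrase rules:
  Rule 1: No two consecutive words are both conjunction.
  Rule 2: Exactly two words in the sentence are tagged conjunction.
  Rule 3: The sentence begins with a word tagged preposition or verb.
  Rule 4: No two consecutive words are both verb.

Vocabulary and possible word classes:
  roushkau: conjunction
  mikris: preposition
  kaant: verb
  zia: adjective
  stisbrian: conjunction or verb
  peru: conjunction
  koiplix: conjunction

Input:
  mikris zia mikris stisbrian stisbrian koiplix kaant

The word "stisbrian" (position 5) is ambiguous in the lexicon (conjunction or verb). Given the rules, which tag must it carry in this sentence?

Candidates per position — 1:mikris {preposition}; 2:zia {adjective}; 3:mikris {preposition}; 4:stisbrian {conjunction,verb}; 5:stisbrian {conjunction,verb}; 6:koiplix {conjunction}; 7:kaant {verb}.
At position 5, choosing conjunction makes rule 1 impossible to satisfy; hence verb.
At position 4, choosing verb makes rule 2 impossible to satisfy; hence conjunction.
So the tagging must be: preposition adjective preposition conjunction verb conjunction verb.
Verifying each rule — rule 1 ok; rule 2 ok; rule 3 ok; rule 4 ok.

verb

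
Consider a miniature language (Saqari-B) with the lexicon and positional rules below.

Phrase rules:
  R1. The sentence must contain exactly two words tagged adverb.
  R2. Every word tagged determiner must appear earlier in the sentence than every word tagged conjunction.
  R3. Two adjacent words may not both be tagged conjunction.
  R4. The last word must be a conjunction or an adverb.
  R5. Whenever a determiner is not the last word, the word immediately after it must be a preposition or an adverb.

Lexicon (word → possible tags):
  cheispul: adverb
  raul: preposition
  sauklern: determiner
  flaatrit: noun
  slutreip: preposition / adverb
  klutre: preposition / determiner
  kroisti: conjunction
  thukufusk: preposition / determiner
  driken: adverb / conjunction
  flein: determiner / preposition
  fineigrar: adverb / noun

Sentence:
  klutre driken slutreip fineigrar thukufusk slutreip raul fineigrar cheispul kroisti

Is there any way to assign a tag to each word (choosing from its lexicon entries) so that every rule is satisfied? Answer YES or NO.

YES

Candidates per position — 1:klutre {preposition,determiner}; 2:driken {adverb,conjunction}; 3:slutreip {preposition,adverb}; 4:fineigrar {adverb,noun}; 5:thukufusk {preposition,determiner}; 6:slutreip {preposition,adverb}; 7:raul {preposition}; 8:fineigrar {adverb,noun}; 9:cheispul {adverb}; 10:kroisti {conjunction}.
One satisfying assignment: preposition conjunction preposition adverb preposition preposition preposition noun adverb conjunction.
Check: rule 1 ok; rule 2 ok; rule 3 ok; rule 4 ok; rule 5 ok.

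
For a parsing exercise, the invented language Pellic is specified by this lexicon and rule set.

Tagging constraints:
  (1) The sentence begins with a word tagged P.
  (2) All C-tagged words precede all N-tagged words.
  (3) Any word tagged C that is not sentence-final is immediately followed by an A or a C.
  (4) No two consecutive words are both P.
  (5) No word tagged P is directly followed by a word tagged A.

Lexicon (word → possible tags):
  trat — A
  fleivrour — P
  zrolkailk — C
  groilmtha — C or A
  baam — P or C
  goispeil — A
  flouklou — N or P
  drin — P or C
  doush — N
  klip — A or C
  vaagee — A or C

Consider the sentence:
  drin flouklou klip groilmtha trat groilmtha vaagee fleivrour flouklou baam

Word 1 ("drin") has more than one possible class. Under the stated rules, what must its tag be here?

Candidates per position — 1:drin {P,C}; 2:flouklou {N,P}; 3:klip {A,C}; 4:groilmtha {C,A}; 5:trat {A}; 6:groilmtha {C,A}; 7:vaagee {A,C}; 8:fleivrour {P}; 9:flouklou {N,P}; 10:baam {P,C}.
Word 1 cannot be C — rule 1 would then fail for every completion. It is P.
Word 2 cannot be P — rule 4 would then fail for every completion. It is N.
Word 3 cannot be C — rule 2 would then fail for every completion. It is A.
Word 4 cannot be C — rule 2 would then fail for every completion. It is A.
Word 6 cannot be C — rule 2 would then fail for every completion. It is A.
Word 7 cannot be C — rule 2 would then fail for every completion. It is A.
Word 9 cannot be P — rule 4 would then fail for every completion. It is N.
Word 10 cannot be C — rule 2 would then fail for every completion. It is P.
The only consistent sequence is: P N A A A A A P N P.
Rule-by-rule: rule 1 holds; rule 2 holds; rule 3 holds; rule 4 holds; rule 5 holds.

P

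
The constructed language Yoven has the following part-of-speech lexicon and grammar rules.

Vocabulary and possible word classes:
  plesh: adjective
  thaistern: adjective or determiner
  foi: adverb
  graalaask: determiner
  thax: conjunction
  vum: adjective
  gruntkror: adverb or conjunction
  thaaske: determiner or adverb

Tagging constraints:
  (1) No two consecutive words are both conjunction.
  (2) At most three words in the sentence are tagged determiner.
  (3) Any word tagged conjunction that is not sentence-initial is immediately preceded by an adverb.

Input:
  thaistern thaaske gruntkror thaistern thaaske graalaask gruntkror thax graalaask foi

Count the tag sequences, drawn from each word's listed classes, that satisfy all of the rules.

Candidates per position — 1:thaistern {adjective,determiner}; 2:thaaske {determiner,adverb}; 3:gruntkror {adverb,conjunction}; 4:thaistern {adjective,determiner}; 5:thaaske {determiner,adverb}; 6:graalaask {determiner}; 7:gruntkror {adverb,conjunction}; 8:thax {conjunction}; 9:graalaask {determiner}; 10:foi {adverb}.
There are 64 candidate sequences in total.
Checking each against the rules leaves 9 sequences.
Count = 9.

9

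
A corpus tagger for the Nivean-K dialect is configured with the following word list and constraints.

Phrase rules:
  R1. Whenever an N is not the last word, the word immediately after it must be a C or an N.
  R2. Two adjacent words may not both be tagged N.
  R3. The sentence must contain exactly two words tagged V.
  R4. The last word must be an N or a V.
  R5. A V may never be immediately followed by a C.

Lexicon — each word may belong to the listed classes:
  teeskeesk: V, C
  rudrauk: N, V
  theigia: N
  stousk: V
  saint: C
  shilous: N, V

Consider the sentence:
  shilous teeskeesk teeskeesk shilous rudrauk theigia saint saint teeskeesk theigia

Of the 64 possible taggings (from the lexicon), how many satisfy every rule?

1

Candidates per position — 1:shilous {N,V}; 2:teeskeesk {V,C}; 3:teeskeesk {V,C}; 4:shilous {N,V}; 5:rudrauk {N,V}; 6:theigia {N}; 7:saint {C}; 8:saint {C}; 9:teeskeesk {V,C}; 10:theigia {N}.
There are 64 candidate sequences in total.
The sequences that satisfy every rule: N C C V V N C C C N.
Count = 1.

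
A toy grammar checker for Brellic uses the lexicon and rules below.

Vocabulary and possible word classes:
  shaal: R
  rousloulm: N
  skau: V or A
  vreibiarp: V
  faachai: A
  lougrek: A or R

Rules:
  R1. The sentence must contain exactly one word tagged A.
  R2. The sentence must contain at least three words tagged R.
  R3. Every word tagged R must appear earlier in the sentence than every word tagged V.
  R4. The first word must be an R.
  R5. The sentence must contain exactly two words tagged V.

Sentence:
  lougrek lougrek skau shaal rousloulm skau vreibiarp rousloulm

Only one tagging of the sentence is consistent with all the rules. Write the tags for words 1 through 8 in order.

Candidates per position — 1:lougrek {A,R}; 2:lougrek {A,R}; 3:skau {V,A}; 4:shaal {R}; 5:rousloulm {N}; 6:skau {V,A}; 7:vreibiarp {V}; 8:rousloulm {N}.
If word 1 were A, no tagging could satisfy rule 2; so word 1 is R.
If word 2 were A, no tagging could satisfy rule 2; so word 2 is R.
If word 3 were V, no tagging could satisfy rule 3; so word 3 is A.
If word 6 were A, no tagging could satisfy rule 1; so word 6 is V.
The only consistent sequence is: R R A R N V V N.
Checking: rule 1 ok; rule 2 ok; rule 3 ok; rule 4 ok; rule 5 ok.

R R A R N V V N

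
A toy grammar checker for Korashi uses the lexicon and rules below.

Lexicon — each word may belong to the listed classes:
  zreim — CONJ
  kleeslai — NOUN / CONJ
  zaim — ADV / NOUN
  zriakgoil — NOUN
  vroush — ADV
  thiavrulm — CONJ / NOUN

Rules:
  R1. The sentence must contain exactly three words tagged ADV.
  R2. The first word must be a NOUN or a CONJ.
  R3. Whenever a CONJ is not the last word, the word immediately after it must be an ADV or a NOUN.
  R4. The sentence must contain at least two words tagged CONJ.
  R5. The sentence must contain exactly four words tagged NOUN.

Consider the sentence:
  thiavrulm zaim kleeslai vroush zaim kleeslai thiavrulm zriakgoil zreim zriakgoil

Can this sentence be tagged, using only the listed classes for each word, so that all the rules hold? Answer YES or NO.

YES

Candidates per position — 1:thiavrulm {CONJ,NOUN}; 2:zaim {ADV,NOUN}; 3:kleeslai {NOUN,CONJ}; 4:vroush {ADV}; 5:zaim {ADV,NOUN}; 6:kleeslai {NOUN,CONJ}; 7:thiavrulm {CONJ,NOUN}; 8:zriakgoil {NOUN}; 9:zreim {CONJ}; 10:zriakgoil {NOUN}.
One satisfying assignment: CONJ ADV NOUN ADV ADV CONJ NOUN NOUN CONJ NOUN.
Check: rule 1 ok; rule 2 ok; rule 3 ok; rule 4 ok; rule 5 ok.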